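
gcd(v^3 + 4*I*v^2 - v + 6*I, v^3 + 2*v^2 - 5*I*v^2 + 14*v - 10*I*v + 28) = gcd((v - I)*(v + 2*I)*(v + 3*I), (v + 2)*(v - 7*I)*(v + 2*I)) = v + 2*I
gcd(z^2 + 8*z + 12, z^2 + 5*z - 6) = z + 6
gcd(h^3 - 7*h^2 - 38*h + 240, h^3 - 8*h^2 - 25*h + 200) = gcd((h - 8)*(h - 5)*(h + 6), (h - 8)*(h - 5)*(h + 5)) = h^2 - 13*h + 40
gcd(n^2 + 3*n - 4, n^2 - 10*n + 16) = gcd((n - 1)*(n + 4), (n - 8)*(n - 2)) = 1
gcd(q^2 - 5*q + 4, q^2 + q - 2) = q - 1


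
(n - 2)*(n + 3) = n^2 + n - 6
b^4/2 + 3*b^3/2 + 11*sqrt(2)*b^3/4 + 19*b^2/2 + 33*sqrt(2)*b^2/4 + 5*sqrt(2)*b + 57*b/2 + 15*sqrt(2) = (b/2 + sqrt(2))*(b + 3)*(b + sqrt(2))*(b + 5*sqrt(2)/2)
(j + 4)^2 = j^2 + 8*j + 16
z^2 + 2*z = z*(z + 2)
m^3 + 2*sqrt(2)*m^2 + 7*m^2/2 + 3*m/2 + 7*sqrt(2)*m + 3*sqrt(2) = (m + 1/2)*(m + 3)*(m + 2*sqrt(2))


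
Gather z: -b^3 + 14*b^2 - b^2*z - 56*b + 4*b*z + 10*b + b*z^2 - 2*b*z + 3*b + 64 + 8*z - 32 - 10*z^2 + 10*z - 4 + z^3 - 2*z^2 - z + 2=-b^3 + 14*b^2 - 43*b + z^3 + z^2*(b - 12) + z*(-b^2 + 2*b + 17) + 30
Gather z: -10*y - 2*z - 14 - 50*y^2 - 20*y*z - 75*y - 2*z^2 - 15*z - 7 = -50*y^2 - 85*y - 2*z^2 + z*(-20*y - 17) - 21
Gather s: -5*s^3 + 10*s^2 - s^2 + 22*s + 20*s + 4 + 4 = -5*s^3 + 9*s^2 + 42*s + 8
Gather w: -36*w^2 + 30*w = -36*w^2 + 30*w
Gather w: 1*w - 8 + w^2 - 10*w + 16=w^2 - 9*w + 8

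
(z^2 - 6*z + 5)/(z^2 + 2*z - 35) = (z - 1)/(z + 7)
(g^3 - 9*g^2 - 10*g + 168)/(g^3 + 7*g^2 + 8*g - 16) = (g^2 - 13*g + 42)/(g^2 + 3*g - 4)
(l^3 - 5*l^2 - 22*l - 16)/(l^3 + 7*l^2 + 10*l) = (l^2 - 7*l - 8)/(l*(l + 5))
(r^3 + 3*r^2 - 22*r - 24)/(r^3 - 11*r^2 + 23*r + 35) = (r^2 + 2*r - 24)/(r^2 - 12*r + 35)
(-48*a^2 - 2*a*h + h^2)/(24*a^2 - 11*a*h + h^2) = (-6*a - h)/(3*a - h)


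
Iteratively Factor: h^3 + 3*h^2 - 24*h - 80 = (h + 4)*(h^2 - h - 20) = (h - 5)*(h + 4)*(h + 4)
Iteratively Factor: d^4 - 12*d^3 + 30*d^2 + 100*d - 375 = (d - 5)*(d^3 - 7*d^2 - 5*d + 75) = (d - 5)^2*(d^2 - 2*d - 15) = (d - 5)^3*(d + 3)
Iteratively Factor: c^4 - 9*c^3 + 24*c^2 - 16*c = (c)*(c^3 - 9*c^2 + 24*c - 16) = c*(c - 1)*(c^2 - 8*c + 16) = c*(c - 4)*(c - 1)*(c - 4)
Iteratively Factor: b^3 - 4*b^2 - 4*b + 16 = (b + 2)*(b^2 - 6*b + 8) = (b - 4)*(b + 2)*(b - 2)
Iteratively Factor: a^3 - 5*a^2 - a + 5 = (a - 5)*(a^2 - 1) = (a - 5)*(a - 1)*(a + 1)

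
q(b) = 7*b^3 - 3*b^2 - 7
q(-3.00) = -223.00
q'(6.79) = 927.45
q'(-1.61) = 64.09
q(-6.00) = -1627.00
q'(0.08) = -0.35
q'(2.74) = 141.22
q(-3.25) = -278.98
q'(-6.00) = 792.00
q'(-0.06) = 0.44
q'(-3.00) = 207.00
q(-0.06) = -7.01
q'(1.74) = 53.14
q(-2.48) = -132.22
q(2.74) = 114.47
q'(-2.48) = 144.04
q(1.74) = 20.79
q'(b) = 21*b^2 - 6*b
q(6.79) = 2046.02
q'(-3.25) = 241.31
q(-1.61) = -43.99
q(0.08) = -7.02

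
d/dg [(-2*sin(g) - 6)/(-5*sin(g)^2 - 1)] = 2*(-5*sin(g)^2 - 30*sin(g) + 1)*cos(g)/(5*sin(g)^2 + 1)^2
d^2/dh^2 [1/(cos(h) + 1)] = (sin(h)^2 + cos(h) + 1)/(cos(h) + 1)^3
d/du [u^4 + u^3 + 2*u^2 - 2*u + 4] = 4*u^3 + 3*u^2 + 4*u - 2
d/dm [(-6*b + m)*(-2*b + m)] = -8*b + 2*m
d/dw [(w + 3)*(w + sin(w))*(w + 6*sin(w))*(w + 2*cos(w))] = -(w + 3)*(w + sin(w))*(w + 6*sin(w))*(2*sin(w) - 1) + (w + 3)*(w + sin(w))*(w + 2*cos(w))*(6*cos(w) + 1) + (w + 3)*(w + 6*sin(w))*(w + 2*cos(w))*(cos(w) + 1) + (w + sin(w))*(w + 6*sin(w))*(w + 2*cos(w))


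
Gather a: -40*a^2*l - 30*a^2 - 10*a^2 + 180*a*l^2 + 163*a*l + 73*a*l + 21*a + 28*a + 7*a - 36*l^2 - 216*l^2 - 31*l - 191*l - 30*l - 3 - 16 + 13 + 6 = a^2*(-40*l - 40) + a*(180*l^2 + 236*l + 56) - 252*l^2 - 252*l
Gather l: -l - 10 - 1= -l - 11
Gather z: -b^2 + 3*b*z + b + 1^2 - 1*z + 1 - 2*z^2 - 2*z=-b^2 + b - 2*z^2 + z*(3*b - 3) + 2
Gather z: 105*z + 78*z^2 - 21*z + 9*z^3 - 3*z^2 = 9*z^3 + 75*z^2 + 84*z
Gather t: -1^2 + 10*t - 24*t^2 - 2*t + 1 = -24*t^2 + 8*t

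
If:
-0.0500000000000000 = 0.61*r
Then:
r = -0.08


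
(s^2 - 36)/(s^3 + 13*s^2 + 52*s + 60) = (s - 6)/(s^2 + 7*s + 10)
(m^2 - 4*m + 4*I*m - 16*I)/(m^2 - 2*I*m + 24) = (m - 4)/(m - 6*I)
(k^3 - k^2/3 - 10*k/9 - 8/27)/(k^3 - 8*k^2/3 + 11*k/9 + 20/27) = (3*k + 2)/(3*k - 5)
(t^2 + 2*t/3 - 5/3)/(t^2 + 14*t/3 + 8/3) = (3*t^2 + 2*t - 5)/(3*t^2 + 14*t + 8)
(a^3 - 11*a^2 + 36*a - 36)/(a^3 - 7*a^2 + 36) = (a - 2)/(a + 2)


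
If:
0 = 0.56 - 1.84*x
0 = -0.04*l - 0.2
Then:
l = -5.00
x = 0.30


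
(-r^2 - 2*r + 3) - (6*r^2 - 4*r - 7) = -7*r^2 + 2*r + 10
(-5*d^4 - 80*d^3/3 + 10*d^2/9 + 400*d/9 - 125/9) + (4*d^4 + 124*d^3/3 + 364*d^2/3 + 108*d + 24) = -d^4 + 44*d^3/3 + 1102*d^2/9 + 1372*d/9 + 91/9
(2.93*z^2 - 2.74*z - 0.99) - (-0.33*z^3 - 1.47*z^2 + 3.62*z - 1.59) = 0.33*z^3 + 4.4*z^2 - 6.36*z + 0.6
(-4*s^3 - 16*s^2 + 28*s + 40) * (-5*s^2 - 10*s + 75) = 20*s^5 + 120*s^4 - 280*s^3 - 1680*s^2 + 1700*s + 3000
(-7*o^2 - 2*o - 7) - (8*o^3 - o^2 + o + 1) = -8*o^3 - 6*o^2 - 3*o - 8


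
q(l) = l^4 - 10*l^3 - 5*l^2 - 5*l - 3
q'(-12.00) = -11117.00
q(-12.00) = 37353.00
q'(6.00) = -281.00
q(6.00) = -1077.00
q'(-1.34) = -55.09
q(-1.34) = 22.01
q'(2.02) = -114.64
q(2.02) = -99.28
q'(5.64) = -298.06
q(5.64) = -972.46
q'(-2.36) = -201.07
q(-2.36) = 143.42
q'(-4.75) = -1063.06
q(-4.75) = 1488.72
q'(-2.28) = -185.56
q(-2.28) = 127.95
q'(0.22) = -8.61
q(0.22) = -4.45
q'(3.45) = -232.32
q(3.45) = -348.73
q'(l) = 4*l^3 - 30*l^2 - 10*l - 5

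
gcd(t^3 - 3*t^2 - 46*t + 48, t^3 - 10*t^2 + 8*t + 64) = t - 8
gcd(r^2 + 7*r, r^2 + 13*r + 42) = r + 7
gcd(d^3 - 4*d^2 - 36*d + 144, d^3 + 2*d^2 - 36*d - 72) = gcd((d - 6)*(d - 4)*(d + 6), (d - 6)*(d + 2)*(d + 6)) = d^2 - 36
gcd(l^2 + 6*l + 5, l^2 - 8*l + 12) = 1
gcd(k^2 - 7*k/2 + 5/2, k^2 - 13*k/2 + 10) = k - 5/2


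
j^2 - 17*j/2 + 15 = (j - 6)*(j - 5/2)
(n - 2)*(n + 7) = n^2 + 5*n - 14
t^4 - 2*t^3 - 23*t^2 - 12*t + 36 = (t - 6)*(t - 1)*(t + 2)*(t + 3)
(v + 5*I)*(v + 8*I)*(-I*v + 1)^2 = -v^4 - 15*I*v^3 + 67*v^2 + 93*I*v - 40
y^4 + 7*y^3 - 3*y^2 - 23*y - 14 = (y - 2)*(y + 1)^2*(y + 7)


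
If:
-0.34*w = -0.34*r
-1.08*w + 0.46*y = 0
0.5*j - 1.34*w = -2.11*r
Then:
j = -0.655925925925926*y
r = 0.425925925925926*y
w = 0.425925925925926*y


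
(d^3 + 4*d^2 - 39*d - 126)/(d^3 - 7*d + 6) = (d^2 + d - 42)/(d^2 - 3*d + 2)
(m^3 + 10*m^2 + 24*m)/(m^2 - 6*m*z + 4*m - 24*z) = m*(-m - 6)/(-m + 6*z)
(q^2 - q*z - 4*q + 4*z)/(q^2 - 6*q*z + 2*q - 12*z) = (q^2 - q*z - 4*q + 4*z)/(q^2 - 6*q*z + 2*q - 12*z)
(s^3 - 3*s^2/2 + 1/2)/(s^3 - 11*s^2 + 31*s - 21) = (2*s^2 - s - 1)/(2*(s^2 - 10*s + 21))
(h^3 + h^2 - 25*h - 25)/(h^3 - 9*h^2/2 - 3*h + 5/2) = 2*(h + 5)/(2*h - 1)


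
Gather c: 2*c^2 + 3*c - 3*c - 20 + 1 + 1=2*c^2 - 18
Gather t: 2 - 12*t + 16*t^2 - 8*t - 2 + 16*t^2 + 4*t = 32*t^2 - 16*t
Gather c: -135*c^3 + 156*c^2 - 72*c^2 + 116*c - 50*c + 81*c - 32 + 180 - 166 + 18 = -135*c^3 + 84*c^2 + 147*c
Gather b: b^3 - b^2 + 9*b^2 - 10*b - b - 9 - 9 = b^3 + 8*b^2 - 11*b - 18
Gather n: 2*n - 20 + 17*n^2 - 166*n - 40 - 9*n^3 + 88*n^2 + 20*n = -9*n^3 + 105*n^2 - 144*n - 60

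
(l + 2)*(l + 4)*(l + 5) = l^3 + 11*l^2 + 38*l + 40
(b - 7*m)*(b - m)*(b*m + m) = b^3*m - 8*b^2*m^2 + b^2*m + 7*b*m^3 - 8*b*m^2 + 7*m^3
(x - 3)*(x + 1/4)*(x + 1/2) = x^3 - 9*x^2/4 - 17*x/8 - 3/8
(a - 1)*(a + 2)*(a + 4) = a^3 + 5*a^2 + 2*a - 8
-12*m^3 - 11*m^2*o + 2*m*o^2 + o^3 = (-3*m + o)*(m + o)*(4*m + o)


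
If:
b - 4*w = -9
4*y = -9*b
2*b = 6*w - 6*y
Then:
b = -27/26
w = 207/104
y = 243/104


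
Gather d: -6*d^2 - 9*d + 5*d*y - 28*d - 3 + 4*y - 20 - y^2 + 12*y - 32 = -6*d^2 + d*(5*y - 37) - y^2 + 16*y - 55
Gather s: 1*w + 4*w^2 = 4*w^2 + w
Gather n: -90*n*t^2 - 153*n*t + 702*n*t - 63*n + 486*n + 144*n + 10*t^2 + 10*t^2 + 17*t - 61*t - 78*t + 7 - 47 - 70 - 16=n*(-90*t^2 + 549*t + 567) + 20*t^2 - 122*t - 126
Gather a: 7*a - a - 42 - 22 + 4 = 6*a - 60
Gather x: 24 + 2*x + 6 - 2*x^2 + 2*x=-2*x^2 + 4*x + 30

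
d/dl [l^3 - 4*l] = 3*l^2 - 4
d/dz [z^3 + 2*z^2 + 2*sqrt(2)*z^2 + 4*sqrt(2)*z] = 3*z^2 + 4*z + 4*sqrt(2)*z + 4*sqrt(2)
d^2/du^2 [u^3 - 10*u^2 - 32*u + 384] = 6*u - 20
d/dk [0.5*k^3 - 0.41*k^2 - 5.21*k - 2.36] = 1.5*k^2 - 0.82*k - 5.21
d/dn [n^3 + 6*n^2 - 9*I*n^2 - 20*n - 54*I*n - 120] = 3*n^2 + n*(12 - 18*I) - 20 - 54*I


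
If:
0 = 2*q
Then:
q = 0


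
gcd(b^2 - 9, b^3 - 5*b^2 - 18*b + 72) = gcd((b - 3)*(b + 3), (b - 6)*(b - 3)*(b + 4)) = b - 3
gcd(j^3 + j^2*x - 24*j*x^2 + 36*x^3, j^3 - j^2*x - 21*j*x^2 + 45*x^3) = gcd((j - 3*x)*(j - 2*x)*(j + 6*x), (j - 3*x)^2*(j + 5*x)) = -j + 3*x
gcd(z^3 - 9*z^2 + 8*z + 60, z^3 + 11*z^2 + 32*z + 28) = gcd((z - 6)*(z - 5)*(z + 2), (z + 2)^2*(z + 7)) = z + 2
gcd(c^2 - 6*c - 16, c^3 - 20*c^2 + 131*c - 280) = c - 8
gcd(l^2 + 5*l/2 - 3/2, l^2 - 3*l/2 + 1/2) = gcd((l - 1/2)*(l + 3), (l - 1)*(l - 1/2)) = l - 1/2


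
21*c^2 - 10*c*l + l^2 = (-7*c + l)*(-3*c + l)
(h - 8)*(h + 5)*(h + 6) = h^3 + 3*h^2 - 58*h - 240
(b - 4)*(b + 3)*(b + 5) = b^3 + 4*b^2 - 17*b - 60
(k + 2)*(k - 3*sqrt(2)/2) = k^2 - 3*sqrt(2)*k/2 + 2*k - 3*sqrt(2)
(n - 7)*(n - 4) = n^2 - 11*n + 28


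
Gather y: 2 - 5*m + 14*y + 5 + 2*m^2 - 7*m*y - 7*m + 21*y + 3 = 2*m^2 - 12*m + y*(35 - 7*m) + 10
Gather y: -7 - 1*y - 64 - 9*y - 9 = -10*y - 80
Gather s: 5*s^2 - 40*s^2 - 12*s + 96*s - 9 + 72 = -35*s^2 + 84*s + 63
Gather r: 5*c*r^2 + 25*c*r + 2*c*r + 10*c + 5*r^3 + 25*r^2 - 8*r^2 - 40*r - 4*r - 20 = 10*c + 5*r^3 + r^2*(5*c + 17) + r*(27*c - 44) - 20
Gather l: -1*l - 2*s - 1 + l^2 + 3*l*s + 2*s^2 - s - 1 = l^2 + l*(3*s - 1) + 2*s^2 - 3*s - 2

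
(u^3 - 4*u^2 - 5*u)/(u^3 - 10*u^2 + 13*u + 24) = u*(u - 5)/(u^2 - 11*u + 24)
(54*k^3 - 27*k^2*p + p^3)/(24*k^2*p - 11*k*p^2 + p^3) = (-18*k^2 + 3*k*p + p^2)/(p*(-8*k + p))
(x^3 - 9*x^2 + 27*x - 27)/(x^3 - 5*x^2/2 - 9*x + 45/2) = 2*(x^2 - 6*x + 9)/(2*x^2 + x - 15)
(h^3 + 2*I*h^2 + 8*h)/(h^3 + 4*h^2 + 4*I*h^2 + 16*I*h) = (h - 2*I)/(h + 4)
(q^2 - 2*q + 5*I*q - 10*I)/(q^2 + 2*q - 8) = (q + 5*I)/(q + 4)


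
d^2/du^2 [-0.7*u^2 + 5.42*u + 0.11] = -1.40000000000000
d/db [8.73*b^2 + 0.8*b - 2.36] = 17.46*b + 0.8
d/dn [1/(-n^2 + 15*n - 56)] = (2*n - 15)/(n^2 - 15*n + 56)^2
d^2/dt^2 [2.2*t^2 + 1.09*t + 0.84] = 4.40000000000000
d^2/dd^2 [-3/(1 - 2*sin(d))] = 6*(-sin(d) + cos(2*d) + 3)/(2*sin(d) - 1)^3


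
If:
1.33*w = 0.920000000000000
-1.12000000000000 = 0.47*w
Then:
No Solution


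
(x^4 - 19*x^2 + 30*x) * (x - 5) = x^5 - 5*x^4 - 19*x^3 + 125*x^2 - 150*x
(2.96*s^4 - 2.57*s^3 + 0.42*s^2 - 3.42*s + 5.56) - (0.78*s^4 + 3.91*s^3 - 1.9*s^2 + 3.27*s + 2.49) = 2.18*s^4 - 6.48*s^3 + 2.32*s^2 - 6.69*s + 3.07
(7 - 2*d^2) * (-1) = 2*d^2 - 7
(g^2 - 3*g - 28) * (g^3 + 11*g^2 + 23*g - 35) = g^5 + 8*g^4 - 38*g^3 - 412*g^2 - 539*g + 980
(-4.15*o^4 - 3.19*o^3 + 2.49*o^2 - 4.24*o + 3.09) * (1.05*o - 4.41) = -4.3575*o^5 + 14.952*o^4 + 16.6824*o^3 - 15.4329*o^2 + 21.9429*o - 13.6269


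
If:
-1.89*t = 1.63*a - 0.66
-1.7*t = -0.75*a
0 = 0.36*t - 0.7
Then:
No Solution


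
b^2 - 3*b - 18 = (b - 6)*(b + 3)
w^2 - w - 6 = (w - 3)*(w + 2)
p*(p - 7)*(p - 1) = p^3 - 8*p^2 + 7*p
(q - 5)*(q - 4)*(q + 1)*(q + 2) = q^4 - 6*q^3 - 5*q^2 + 42*q + 40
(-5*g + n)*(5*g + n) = -25*g^2 + n^2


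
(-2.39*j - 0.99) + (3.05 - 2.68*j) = 2.06 - 5.07*j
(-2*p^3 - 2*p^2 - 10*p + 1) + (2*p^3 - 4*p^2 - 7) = -6*p^2 - 10*p - 6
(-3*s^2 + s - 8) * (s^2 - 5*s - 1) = -3*s^4 + 16*s^3 - 10*s^2 + 39*s + 8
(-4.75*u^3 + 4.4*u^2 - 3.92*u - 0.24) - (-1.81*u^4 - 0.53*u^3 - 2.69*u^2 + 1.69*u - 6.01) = 1.81*u^4 - 4.22*u^3 + 7.09*u^2 - 5.61*u + 5.77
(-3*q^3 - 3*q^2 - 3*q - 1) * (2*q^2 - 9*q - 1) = -6*q^5 + 21*q^4 + 24*q^3 + 28*q^2 + 12*q + 1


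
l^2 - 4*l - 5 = (l - 5)*(l + 1)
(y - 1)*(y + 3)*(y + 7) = y^3 + 9*y^2 + 11*y - 21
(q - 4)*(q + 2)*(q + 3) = q^3 + q^2 - 14*q - 24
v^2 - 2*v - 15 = (v - 5)*(v + 3)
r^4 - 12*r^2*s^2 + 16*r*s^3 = r*(r - 2*s)^2*(r + 4*s)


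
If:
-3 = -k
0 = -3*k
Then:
No Solution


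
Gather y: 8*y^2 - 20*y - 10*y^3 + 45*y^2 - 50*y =-10*y^3 + 53*y^2 - 70*y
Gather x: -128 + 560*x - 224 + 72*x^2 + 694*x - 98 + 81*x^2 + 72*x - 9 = 153*x^2 + 1326*x - 459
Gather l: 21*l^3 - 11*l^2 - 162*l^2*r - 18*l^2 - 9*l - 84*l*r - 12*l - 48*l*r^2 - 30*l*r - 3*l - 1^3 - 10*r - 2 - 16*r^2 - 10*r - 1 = 21*l^3 + l^2*(-162*r - 29) + l*(-48*r^2 - 114*r - 24) - 16*r^2 - 20*r - 4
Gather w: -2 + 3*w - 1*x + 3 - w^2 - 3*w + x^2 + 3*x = -w^2 + x^2 + 2*x + 1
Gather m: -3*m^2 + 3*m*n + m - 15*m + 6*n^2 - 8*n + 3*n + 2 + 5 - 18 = -3*m^2 + m*(3*n - 14) + 6*n^2 - 5*n - 11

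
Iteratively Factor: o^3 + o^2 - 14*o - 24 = (o + 3)*(o^2 - 2*o - 8) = (o - 4)*(o + 3)*(o + 2)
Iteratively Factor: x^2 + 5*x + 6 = (x + 2)*(x + 3)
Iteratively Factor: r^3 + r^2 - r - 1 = (r + 1)*(r^2 - 1) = (r - 1)*(r + 1)*(r + 1)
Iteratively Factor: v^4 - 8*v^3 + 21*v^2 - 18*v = (v - 3)*(v^3 - 5*v^2 + 6*v) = v*(v - 3)*(v^2 - 5*v + 6) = v*(v - 3)*(v - 2)*(v - 3)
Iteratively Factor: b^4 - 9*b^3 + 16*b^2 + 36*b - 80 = (b - 2)*(b^3 - 7*b^2 + 2*b + 40) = (b - 4)*(b - 2)*(b^2 - 3*b - 10) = (b - 5)*(b - 4)*(b - 2)*(b + 2)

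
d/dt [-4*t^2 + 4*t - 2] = 4 - 8*t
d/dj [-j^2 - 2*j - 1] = -2*j - 2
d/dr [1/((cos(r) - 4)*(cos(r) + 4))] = sin(2*r)/((cos(r) - 4)^2*(cos(r) + 4)^2)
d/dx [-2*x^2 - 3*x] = -4*x - 3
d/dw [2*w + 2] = 2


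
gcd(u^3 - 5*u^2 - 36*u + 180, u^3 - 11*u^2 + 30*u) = u^2 - 11*u + 30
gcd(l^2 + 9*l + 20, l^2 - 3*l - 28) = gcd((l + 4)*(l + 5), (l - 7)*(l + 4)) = l + 4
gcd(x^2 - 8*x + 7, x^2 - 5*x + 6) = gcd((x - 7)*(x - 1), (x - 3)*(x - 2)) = 1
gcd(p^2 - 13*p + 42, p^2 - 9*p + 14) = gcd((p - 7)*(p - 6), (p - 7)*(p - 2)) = p - 7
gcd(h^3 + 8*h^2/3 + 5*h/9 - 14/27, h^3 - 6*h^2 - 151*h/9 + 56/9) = h^2 + 2*h - 7/9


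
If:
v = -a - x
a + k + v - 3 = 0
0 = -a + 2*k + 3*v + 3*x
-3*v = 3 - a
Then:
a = 6/5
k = 12/5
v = -3/5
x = -3/5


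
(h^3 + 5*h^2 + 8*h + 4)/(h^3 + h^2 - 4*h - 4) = (h + 2)/(h - 2)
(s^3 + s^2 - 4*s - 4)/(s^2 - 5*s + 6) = (s^2 + 3*s + 2)/(s - 3)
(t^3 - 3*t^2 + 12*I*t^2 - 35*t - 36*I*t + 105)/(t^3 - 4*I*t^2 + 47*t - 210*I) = (t^2 + t*(-3 + 5*I) - 15*I)/(t^2 - 11*I*t - 30)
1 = 1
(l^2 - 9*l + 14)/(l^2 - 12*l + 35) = (l - 2)/(l - 5)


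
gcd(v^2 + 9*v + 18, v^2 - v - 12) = v + 3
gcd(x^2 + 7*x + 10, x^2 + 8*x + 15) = x + 5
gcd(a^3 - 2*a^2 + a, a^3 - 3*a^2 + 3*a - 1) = a^2 - 2*a + 1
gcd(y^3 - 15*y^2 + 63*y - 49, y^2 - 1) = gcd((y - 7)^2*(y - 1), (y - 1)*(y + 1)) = y - 1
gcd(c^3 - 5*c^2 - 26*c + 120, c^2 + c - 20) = c^2 + c - 20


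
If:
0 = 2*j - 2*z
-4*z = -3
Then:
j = 3/4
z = 3/4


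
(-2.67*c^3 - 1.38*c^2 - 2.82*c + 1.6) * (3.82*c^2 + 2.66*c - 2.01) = -10.1994*c^5 - 12.3738*c^4 - 9.0765*c^3 + 1.3846*c^2 + 9.9242*c - 3.216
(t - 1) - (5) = t - 6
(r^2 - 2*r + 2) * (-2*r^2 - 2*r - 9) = -2*r^4 + 2*r^3 - 9*r^2 + 14*r - 18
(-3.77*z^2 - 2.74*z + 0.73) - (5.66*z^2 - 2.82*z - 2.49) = -9.43*z^2 + 0.0799999999999996*z + 3.22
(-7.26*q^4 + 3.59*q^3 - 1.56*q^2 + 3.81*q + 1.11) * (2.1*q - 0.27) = -15.246*q^5 + 9.4992*q^4 - 4.2453*q^3 + 8.4222*q^2 + 1.3023*q - 0.2997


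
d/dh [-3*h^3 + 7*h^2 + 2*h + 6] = -9*h^2 + 14*h + 2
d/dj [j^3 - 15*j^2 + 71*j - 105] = 3*j^2 - 30*j + 71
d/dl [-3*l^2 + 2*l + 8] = 2 - 6*l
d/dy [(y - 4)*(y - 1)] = 2*y - 5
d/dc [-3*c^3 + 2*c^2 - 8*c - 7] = -9*c^2 + 4*c - 8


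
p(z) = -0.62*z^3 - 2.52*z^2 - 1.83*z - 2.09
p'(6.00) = -99.03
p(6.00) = -237.71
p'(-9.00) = -107.13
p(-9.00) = 262.24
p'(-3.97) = -11.14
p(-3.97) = 4.25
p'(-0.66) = 0.69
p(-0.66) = -1.80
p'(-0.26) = -0.65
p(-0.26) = -1.77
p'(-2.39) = -0.41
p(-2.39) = -3.65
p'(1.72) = -16.00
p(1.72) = -15.85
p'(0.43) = -4.34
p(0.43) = -3.39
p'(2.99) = -33.53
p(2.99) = -46.66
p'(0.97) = -8.47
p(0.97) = -6.80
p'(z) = -1.86*z^2 - 5.04*z - 1.83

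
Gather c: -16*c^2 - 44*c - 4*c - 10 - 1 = -16*c^2 - 48*c - 11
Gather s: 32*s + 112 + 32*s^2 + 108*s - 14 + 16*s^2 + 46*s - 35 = 48*s^2 + 186*s + 63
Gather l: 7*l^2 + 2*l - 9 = 7*l^2 + 2*l - 9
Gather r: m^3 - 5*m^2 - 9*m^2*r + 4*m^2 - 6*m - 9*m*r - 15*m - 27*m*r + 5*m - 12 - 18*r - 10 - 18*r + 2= m^3 - m^2 - 16*m + r*(-9*m^2 - 36*m - 36) - 20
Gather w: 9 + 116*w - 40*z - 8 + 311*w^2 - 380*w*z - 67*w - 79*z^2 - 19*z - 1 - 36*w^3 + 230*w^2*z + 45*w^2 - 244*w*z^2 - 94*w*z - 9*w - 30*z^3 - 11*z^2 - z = -36*w^3 + w^2*(230*z + 356) + w*(-244*z^2 - 474*z + 40) - 30*z^3 - 90*z^2 - 60*z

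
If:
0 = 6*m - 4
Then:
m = 2/3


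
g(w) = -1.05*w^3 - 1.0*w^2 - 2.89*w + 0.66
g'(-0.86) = -3.50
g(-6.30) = 241.73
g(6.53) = -353.22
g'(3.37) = -45.40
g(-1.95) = 10.28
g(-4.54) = 91.42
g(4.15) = -103.60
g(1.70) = -12.30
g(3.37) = -60.62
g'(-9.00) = -240.04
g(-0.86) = 3.07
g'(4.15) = -65.44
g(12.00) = -1992.42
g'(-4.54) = -58.74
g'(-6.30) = -115.31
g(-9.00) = 711.12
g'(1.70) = -15.39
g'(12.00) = -480.49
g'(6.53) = -150.27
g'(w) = -3.15*w^2 - 2.0*w - 2.89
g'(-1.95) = -10.97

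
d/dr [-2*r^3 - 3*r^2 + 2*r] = -6*r^2 - 6*r + 2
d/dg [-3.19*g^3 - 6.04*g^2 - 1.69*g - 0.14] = -9.57*g^2 - 12.08*g - 1.69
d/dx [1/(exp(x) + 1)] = -1/(4*cosh(x/2)^2)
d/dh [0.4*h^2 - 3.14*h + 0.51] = 0.8*h - 3.14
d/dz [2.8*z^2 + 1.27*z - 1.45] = 5.6*z + 1.27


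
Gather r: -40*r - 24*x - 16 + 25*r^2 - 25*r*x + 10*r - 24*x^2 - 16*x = 25*r^2 + r*(-25*x - 30) - 24*x^2 - 40*x - 16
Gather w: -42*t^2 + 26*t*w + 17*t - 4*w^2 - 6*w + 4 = -42*t^2 + 17*t - 4*w^2 + w*(26*t - 6) + 4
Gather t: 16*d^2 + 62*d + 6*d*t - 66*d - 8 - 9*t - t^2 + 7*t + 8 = 16*d^2 - 4*d - t^2 + t*(6*d - 2)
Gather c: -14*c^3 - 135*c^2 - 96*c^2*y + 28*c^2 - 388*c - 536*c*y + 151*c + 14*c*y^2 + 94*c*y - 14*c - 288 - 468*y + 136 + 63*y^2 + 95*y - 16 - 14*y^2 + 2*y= -14*c^3 + c^2*(-96*y - 107) + c*(14*y^2 - 442*y - 251) + 49*y^2 - 371*y - 168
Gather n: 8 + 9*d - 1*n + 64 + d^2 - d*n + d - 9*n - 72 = d^2 + 10*d + n*(-d - 10)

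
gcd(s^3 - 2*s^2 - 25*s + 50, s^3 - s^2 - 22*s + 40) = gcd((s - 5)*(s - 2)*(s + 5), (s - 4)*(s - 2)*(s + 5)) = s^2 + 3*s - 10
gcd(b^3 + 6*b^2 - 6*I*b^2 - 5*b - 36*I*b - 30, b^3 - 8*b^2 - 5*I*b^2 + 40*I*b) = b - 5*I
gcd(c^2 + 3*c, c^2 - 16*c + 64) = 1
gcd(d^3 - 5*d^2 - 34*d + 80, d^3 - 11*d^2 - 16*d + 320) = d^2 - 3*d - 40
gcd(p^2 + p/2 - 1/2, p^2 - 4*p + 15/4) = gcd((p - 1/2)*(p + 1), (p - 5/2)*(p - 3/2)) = 1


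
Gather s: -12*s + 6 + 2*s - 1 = 5 - 10*s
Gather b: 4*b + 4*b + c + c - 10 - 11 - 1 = 8*b + 2*c - 22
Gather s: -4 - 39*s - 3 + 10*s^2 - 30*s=10*s^2 - 69*s - 7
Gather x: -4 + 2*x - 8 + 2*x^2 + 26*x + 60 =2*x^2 + 28*x + 48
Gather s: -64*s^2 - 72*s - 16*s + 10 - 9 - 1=-64*s^2 - 88*s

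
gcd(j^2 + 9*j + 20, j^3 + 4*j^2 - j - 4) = j + 4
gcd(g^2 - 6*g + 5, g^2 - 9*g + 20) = g - 5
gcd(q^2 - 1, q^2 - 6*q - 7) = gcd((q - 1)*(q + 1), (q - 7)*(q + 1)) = q + 1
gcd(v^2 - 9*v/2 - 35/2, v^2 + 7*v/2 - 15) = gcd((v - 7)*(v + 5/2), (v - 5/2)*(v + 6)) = 1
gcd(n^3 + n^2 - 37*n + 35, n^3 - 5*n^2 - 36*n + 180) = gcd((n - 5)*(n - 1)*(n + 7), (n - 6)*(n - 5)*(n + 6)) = n - 5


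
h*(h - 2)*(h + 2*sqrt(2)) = h^3 - 2*h^2 + 2*sqrt(2)*h^2 - 4*sqrt(2)*h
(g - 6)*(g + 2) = g^2 - 4*g - 12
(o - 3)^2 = o^2 - 6*o + 9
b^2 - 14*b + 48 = (b - 8)*(b - 6)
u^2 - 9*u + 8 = (u - 8)*(u - 1)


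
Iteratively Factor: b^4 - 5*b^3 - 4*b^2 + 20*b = (b)*(b^3 - 5*b^2 - 4*b + 20) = b*(b - 2)*(b^2 - 3*b - 10) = b*(b - 2)*(b + 2)*(b - 5)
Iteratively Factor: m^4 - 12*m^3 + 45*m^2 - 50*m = (m - 2)*(m^3 - 10*m^2 + 25*m) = m*(m - 2)*(m^2 - 10*m + 25) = m*(m - 5)*(m - 2)*(m - 5)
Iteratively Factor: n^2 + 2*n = (n + 2)*(n)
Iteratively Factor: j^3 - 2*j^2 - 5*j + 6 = (j - 3)*(j^2 + j - 2) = (j - 3)*(j - 1)*(j + 2)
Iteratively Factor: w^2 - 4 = (w + 2)*(w - 2)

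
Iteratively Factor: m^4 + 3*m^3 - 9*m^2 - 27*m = (m)*(m^3 + 3*m^2 - 9*m - 27) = m*(m + 3)*(m^2 - 9) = m*(m - 3)*(m + 3)*(m + 3)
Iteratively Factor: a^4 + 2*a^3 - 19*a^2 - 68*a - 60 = (a + 3)*(a^3 - a^2 - 16*a - 20) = (a + 2)*(a + 3)*(a^2 - 3*a - 10) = (a + 2)^2*(a + 3)*(a - 5)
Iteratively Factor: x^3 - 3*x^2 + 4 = (x - 2)*(x^2 - x - 2) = (x - 2)*(x + 1)*(x - 2)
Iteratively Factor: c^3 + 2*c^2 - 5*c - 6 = (c - 2)*(c^2 + 4*c + 3) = (c - 2)*(c + 3)*(c + 1)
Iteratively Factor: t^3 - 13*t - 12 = (t - 4)*(t^2 + 4*t + 3) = (t - 4)*(t + 1)*(t + 3)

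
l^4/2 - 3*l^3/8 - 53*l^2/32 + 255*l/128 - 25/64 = (l/2 + 1)*(l - 5/4)^2*(l - 1/4)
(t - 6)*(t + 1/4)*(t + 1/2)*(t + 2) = t^4 - 13*t^3/4 - 119*t^2/8 - 19*t/2 - 3/2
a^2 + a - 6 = (a - 2)*(a + 3)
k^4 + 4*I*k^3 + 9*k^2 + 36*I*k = k*(k - 3*I)*(k + 3*I)*(k + 4*I)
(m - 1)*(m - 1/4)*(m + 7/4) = m^3 + m^2/2 - 31*m/16 + 7/16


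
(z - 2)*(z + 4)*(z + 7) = z^3 + 9*z^2 + 6*z - 56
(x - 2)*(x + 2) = x^2 - 4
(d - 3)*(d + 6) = d^2 + 3*d - 18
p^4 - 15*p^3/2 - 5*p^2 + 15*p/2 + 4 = (p - 8)*(p - 1)*(p + 1/2)*(p + 1)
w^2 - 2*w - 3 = (w - 3)*(w + 1)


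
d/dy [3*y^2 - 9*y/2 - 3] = 6*y - 9/2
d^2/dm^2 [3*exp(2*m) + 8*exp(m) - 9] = (12*exp(m) + 8)*exp(m)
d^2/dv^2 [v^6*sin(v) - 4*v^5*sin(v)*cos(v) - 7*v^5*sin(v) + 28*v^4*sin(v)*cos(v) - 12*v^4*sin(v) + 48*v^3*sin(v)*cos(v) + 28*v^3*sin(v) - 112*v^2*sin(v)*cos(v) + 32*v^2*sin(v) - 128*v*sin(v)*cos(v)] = -v^6*sin(v) + 7*v^5*sin(v) + 8*v^5*sin(2*v) + 12*v^5*cos(v) + 42*v^4*sin(v) - 56*v^4*sin(2*v) - 70*v^4*cos(v) - 40*v^4*cos(2*v) - 168*v^3*sin(v) - 136*v^3*sin(2*v) - 96*v^3*cos(v) + 224*v^3*cos(2*v) - 176*v^2*sin(v) + 392*v^2*sin(2*v) + 168*v^2*cos(v) + 288*v^2*cos(2*v) + 168*v*sin(v) + 400*v*sin(2*v) + 128*v*cos(v) - 448*v*cos(2*v) + 64*sin(v) - 112*sin(2*v) - 256*cos(2*v)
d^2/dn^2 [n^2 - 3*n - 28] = 2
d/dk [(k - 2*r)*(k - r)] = 2*k - 3*r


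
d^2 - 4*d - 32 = (d - 8)*(d + 4)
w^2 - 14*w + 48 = (w - 8)*(w - 6)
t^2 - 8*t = t*(t - 8)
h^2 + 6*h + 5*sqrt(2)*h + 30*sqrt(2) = (h + 6)*(h + 5*sqrt(2))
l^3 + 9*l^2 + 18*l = l*(l + 3)*(l + 6)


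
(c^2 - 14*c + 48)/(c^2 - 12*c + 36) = (c - 8)/(c - 6)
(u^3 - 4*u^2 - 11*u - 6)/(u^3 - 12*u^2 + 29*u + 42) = (u + 1)/(u - 7)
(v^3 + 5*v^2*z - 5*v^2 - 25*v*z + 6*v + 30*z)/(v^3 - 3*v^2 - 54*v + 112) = (v^2 + 5*v*z - 3*v - 15*z)/(v^2 - v - 56)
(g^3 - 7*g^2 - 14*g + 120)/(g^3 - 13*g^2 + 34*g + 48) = (g^2 - g - 20)/(g^2 - 7*g - 8)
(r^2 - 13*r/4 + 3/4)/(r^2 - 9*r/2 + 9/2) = (4*r - 1)/(2*(2*r - 3))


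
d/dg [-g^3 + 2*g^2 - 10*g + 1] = -3*g^2 + 4*g - 10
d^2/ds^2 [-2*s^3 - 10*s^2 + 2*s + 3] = -12*s - 20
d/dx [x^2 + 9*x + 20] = 2*x + 9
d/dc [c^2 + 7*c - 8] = 2*c + 7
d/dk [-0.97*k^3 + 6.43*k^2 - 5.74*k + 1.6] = -2.91*k^2 + 12.86*k - 5.74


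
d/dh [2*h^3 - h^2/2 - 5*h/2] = 6*h^2 - h - 5/2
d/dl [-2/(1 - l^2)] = -4*l/(l^2 - 1)^2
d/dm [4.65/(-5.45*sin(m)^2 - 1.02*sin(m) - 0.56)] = (50.685*sin(m) + 4.743)*cos(m)/(5.45*sin(m)^2 + 1.02*sin(m) + 0.56)^2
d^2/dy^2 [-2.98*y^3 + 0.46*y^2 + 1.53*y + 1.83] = 0.92 - 17.88*y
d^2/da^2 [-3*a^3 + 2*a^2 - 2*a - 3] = 4 - 18*a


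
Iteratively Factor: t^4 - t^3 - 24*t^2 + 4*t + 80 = (t - 5)*(t^3 + 4*t^2 - 4*t - 16) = (t - 5)*(t + 2)*(t^2 + 2*t - 8) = (t - 5)*(t + 2)*(t + 4)*(t - 2)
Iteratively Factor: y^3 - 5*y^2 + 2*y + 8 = (y - 4)*(y^2 - y - 2) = (y - 4)*(y + 1)*(y - 2)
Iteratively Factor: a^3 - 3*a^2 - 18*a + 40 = (a - 2)*(a^2 - a - 20) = (a - 2)*(a + 4)*(a - 5)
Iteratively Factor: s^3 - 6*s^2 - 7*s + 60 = (s + 3)*(s^2 - 9*s + 20) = (s - 4)*(s + 3)*(s - 5)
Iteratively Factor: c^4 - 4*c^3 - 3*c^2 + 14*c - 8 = (c - 1)*(c^3 - 3*c^2 - 6*c + 8) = (c - 4)*(c - 1)*(c^2 + c - 2) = (c - 4)*(c - 1)^2*(c + 2)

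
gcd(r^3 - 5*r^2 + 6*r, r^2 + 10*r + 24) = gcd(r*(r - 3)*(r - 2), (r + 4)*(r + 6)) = 1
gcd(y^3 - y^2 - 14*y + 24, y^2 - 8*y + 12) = y - 2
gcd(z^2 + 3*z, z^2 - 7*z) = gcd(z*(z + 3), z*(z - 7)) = z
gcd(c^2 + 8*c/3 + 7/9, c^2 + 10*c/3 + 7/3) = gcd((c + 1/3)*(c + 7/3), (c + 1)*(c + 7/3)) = c + 7/3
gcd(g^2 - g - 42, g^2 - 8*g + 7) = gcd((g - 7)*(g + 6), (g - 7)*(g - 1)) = g - 7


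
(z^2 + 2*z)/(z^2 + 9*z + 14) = z/(z + 7)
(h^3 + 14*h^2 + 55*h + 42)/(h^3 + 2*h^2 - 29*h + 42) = (h^2 + 7*h + 6)/(h^2 - 5*h + 6)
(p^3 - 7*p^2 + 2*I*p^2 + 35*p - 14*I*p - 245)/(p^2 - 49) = (p^2 + 2*I*p + 35)/(p + 7)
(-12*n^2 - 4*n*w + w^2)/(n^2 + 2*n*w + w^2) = (-12*n^2 - 4*n*w + w^2)/(n^2 + 2*n*w + w^2)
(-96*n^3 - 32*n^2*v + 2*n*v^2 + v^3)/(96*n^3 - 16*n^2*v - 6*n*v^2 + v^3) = (4*n + v)/(-4*n + v)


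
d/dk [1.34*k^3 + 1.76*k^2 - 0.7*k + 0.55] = 4.02*k^2 + 3.52*k - 0.7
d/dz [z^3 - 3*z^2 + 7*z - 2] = 3*z^2 - 6*z + 7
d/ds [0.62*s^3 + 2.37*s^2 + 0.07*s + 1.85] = 1.86*s^2 + 4.74*s + 0.07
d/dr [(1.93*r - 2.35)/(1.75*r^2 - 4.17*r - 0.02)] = (-3.3775*r^2 + 8.225*r - 9.8381)/(3.0625*r^4 - 14.595*r^3 + 17.3189*r^2 + 0.1668*r + 0.0004)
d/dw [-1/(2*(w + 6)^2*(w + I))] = (3*w/2 + 3 + I)/((w + 6)^3*(w + I)^2)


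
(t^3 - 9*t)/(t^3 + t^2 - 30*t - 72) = t*(t - 3)/(t^2 - 2*t - 24)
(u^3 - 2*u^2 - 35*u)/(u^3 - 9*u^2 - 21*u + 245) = u/(u - 7)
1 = 1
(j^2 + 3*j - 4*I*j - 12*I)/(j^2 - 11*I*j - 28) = (j + 3)/(j - 7*I)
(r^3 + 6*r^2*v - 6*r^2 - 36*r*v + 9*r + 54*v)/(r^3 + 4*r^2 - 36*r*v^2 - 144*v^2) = (r^2 - 6*r + 9)/(r^2 - 6*r*v + 4*r - 24*v)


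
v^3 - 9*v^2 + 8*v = v*(v - 8)*(v - 1)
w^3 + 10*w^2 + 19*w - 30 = (w - 1)*(w + 5)*(w + 6)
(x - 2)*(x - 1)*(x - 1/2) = x^3 - 7*x^2/2 + 7*x/2 - 1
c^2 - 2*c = c*(c - 2)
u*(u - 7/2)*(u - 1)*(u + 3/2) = u^4 - 3*u^3 - 13*u^2/4 + 21*u/4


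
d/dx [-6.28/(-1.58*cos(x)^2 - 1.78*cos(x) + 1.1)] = (19.8448*cos(x) + 11.1784)*sin(x)/(1.58*cos(x)^2 + 1.78*cos(x) - 1.1)^2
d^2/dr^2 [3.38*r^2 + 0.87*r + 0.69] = 6.76000000000000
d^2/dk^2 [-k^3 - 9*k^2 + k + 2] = -6*k - 18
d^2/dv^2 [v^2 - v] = 2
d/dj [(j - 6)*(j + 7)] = 2*j + 1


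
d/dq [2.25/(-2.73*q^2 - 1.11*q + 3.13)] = (12.285*q + 2.4975)/(2.73*q^2 + 1.11*q - 3.13)^2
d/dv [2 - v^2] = -2*v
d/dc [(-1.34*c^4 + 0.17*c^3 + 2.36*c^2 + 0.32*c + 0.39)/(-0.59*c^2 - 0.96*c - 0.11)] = (1.5812*c^5 + 3.7589*c^4 + 0.2632*c^3 - 2.1329*c^2 - 0.0590000000000001*c + 0.3392)/(0.3481*c^4 + 1.1328*c^3 + 1.0514*c^2 + 0.2112*c + 0.0121)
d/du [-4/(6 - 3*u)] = -4/(3*(u - 2)^2)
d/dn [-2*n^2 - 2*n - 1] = -4*n - 2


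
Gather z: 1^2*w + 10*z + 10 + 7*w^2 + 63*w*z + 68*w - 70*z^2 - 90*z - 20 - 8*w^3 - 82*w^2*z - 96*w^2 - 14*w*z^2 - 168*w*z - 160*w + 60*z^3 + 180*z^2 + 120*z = -8*w^3 - 89*w^2 - 91*w + 60*z^3 + z^2*(110 - 14*w) + z*(-82*w^2 - 105*w + 40) - 10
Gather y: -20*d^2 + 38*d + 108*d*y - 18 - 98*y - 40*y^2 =-20*d^2 + 38*d - 40*y^2 + y*(108*d - 98) - 18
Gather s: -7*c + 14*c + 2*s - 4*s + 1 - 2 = 7*c - 2*s - 1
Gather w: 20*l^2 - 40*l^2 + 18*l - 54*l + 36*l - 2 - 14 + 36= 20 - 20*l^2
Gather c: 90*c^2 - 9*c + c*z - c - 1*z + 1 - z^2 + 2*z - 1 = 90*c^2 + c*(z - 10) - z^2 + z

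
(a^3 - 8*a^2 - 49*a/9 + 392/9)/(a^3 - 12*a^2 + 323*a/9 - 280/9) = (3*a + 7)/(3*a - 5)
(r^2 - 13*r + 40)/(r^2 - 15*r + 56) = (r - 5)/(r - 7)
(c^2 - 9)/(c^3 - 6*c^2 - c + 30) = (c + 3)/(c^2 - 3*c - 10)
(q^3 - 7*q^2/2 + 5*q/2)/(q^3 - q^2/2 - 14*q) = (-2*q^2 + 7*q - 5)/(-2*q^2 + q + 28)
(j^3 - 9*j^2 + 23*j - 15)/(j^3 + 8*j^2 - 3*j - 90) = (j^2 - 6*j + 5)/(j^2 + 11*j + 30)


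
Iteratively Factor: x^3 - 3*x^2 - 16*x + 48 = (x - 4)*(x^2 + x - 12) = (x - 4)*(x + 4)*(x - 3)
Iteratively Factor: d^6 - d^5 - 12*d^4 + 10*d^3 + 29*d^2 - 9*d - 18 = (d + 1)*(d^5 - 2*d^4 - 10*d^3 + 20*d^2 + 9*d - 18) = (d - 1)*(d + 1)*(d^4 - d^3 - 11*d^2 + 9*d + 18) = (d - 1)*(d + 1)^2*(d^3 - 2*d^2 - 9*d + 18) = (d - 3)*(d - 1)*(d + 1)^2*(d^2 + d - 6) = (d - 3)*(d - 2)*(d - 1)*(d + 1)^2*(d + 3)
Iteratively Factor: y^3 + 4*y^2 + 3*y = (y + 1)*(y^2 + 3*y) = (y + 1)*(y + 3)*(y)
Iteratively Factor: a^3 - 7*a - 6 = (a - 3)*(a^2 + 3*a + 2) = (a - 3)*(a + 2)*(a + 1)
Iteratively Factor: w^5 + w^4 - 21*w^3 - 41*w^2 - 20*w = (w + 4)*(w^4 - 3*w^3 - 9*w^2 - 5*w) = (w - 5)*(w + 4)*(w^3 + 2*w^2 + w) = w*(w - 5)*(w + 4)*(w^2 + 2*w + 1) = w*(w - 5)*(w + 1)*(w + 4)*(w + 1)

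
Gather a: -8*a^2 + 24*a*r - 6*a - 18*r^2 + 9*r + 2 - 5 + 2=-8*a^2 + a*(24*r - 6) - 18*r^2 + 9*r - 1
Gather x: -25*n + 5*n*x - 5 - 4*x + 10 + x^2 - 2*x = -25*n + x^2 + x*(5*n - 6) + 5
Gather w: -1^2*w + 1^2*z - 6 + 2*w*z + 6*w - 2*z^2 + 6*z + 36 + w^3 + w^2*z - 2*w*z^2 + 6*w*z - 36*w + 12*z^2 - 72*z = w^3 + w^2*z + w*(-2*z^2 + 8*z - 31) + 10*z^2 - 65*z + 30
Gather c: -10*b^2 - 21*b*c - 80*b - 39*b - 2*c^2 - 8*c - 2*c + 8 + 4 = -10*b^2 - 119*b - 2*c^2 + c*(-21*b - 10) + 12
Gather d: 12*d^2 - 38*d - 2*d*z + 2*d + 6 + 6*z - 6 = 12*d^2 + d*(-2*z - 36) + 6*z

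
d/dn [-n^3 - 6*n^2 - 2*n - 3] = -3*n^2 - 12*n - 2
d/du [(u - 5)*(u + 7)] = 2*u + 2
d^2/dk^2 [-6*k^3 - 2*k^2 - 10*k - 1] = -36*k - 4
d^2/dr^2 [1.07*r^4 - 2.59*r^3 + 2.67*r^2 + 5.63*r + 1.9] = 12.84*r^2 - 15.54*r + 5.34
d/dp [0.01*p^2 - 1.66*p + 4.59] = 0.02*p - 1.66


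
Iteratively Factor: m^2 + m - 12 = (m + 4)*(m - 3)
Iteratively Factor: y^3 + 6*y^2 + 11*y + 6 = (y + 1)*(y^2 + 5*y + 6) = (y + 1)*(y + 3)*(y + 2)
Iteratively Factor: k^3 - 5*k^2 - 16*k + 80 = (k - 5)*(k^2 - 16) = (k - 5)*(k + 4)*(k - 4)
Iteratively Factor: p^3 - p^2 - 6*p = (p - 3)*(p^2 + 2*p) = p*(p - 3)*(p + 2)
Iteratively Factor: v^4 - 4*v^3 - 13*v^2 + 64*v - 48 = (v - 4)*(v^3 - 13*v + 12) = (v - 4)*(v + 4)*(v^2 - 4*v + 3) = (v - 4)*(v - 1)*(v + 4)*(v - 3)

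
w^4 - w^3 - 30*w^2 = w^2*(w - 6)*(w + 5)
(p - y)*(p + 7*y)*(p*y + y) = p^3*y + 6*p^2*y^2 + p^2*y - 7*p*y^3 + 6*p*y^2 - 7*y^3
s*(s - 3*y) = s^2 - 3*s*y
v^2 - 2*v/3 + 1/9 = (v - 1/3)^2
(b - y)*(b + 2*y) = b^2 + b*y - 2*y^2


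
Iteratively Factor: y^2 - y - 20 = (y + 4)*(y - 5)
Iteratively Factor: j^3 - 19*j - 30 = (j - 5)*(j^2 + 5*j + 6) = (j - 5)*(j + 2)*(j + 3)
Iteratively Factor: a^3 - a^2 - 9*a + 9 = (a + 3)*(a^2 - 4*a + 3) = (a - 3)*(a + 3)*(a - 1)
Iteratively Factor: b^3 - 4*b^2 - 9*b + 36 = (b - 4)*(b^2 - 9) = (b - 4)*(b + 3)*(b - 3)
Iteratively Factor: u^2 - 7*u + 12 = (u - 3)*(u - 4)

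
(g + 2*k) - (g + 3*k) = -k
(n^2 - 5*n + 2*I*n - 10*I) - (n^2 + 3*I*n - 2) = -5*n - I*n + 2 - 10*I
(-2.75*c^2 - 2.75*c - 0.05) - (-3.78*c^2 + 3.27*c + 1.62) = 1.03*c^2 - 6.02*c - 1.67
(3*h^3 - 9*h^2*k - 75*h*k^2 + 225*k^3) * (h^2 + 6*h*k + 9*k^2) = 3*h^5 + 9*h^4*k - 102*h^3*k^2 - 306*h^2*k^3 + 675*h*k^4 + 2025*k^5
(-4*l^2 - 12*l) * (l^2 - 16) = -4*l^4 - 12*l^3 + 64*l^2 + 192*l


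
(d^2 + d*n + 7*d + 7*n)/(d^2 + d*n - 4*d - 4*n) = (d + 7)/(d - 4)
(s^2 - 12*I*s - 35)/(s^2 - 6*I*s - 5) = (s - 7*I)/(s - I)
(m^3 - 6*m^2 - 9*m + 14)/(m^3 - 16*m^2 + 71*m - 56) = (m + 2)/(m - 8)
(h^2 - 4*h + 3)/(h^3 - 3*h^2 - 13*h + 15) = (h - 3)/(h^2 - 2*h - 15)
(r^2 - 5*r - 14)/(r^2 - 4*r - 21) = (r + 2)/(r + 3)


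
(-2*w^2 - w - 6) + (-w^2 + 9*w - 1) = -3*w^2 + 8*w - 7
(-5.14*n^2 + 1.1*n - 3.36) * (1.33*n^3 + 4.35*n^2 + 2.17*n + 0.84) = -6.8362*n^5 - 20.896*n^4 - 10.8376*n^3 - 16.5466*n^2 - 6.3672*n - 2.8224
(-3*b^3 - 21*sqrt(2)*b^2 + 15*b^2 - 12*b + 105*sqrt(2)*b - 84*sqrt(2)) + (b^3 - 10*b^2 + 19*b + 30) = -2*b^3 - 21*sqrt(2)*b^2 + 5*b^2 + 7*b + 105*sqrt(2)*b - 84*sqrt(2) + 30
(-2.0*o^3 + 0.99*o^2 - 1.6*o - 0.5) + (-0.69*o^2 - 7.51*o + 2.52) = -2.0*o^3 + 0.3*o^2 - 9.11*o + 2.02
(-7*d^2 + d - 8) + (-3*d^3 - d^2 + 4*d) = -3*d^3 - 8*d^2 + 5*d - 8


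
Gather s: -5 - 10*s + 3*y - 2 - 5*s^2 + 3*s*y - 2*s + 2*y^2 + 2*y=-5*s^2 + s*(3*y - 12) + 2*y^2 + 5*y - 7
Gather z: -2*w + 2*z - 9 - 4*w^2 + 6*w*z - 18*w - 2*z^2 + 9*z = -4*w^2 - 20*w - 2*z^2 + z*(6*w + 11) - 9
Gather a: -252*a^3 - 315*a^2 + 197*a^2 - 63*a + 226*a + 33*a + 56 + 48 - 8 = -252*a^3 - 118*a^2 + 196*a + 96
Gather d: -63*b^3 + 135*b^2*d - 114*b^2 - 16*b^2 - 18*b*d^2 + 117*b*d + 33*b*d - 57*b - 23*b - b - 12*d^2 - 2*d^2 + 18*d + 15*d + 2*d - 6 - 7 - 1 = -63*b^3 - 130*b^2 - 81*b + d^2*(-18*b - 14) + d*(135*b^2 + 150*b + 35) - 14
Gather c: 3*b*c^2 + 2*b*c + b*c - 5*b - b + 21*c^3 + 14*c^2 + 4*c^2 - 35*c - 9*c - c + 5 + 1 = -6*b + 21*c^3 + c^2*(3*b + 18) + c*(3*b - 45) + 6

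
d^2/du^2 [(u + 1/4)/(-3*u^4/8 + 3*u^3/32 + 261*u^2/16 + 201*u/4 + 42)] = 16*((4*u + 1)*(-16*u^3 + 3*u^2 + 348*u + 536)^2 + (64*u^3 - 12*u^2 - 1392*u - 3*(4*u + 1)*(-8*u^2 + u + 58) - 2144)*(-4*u^4 + u^3 + 174*u^2 + 536*u + 448))/(3*(-4*u^4 + u^3 + 174*u^2 + 536*u + 448)^3)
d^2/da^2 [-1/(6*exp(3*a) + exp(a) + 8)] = (-2*(18*exp(2*a) + 1)^2*exp(a) + (54*exp(2*a) + 1)*(6*exp(3*a) + exp(a) + 8))*exp(a)/(6*exp(3*a) + exp(a) + 8)^3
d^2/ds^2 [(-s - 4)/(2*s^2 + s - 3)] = 2*(-(s + 4)*(4*s + 1)^2 + 3*(2*s + 3)*(2*s^2 + s - 3))/(2*s^2 + s - 3)^3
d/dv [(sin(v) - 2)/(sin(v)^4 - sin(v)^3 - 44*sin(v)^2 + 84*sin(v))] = (-3*cos(v) - 2/tan(v) + 42*cos(v)/sin(v)^2)/((sin(v) - 6)^2*(sin(v) + 7)^2)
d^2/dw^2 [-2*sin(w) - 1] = 2*sin(w)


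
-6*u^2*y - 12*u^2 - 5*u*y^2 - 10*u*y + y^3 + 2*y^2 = (-6*u + y)*(u + y)*(y + 2)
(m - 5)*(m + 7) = m^2 + 2*m - 35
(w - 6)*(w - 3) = w^2 - 9*w + 18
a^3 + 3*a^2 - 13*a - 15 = (a - 3)*(a + 1)*(a + 5)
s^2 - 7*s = s*(s - 7)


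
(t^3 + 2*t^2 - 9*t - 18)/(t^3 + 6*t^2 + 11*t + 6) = (t - 3)/(t + 1)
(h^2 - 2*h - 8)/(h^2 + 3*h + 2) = (h - 4)/(h + 1)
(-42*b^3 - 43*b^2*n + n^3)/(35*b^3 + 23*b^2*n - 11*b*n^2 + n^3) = (-6*b - n)/(5*b - n)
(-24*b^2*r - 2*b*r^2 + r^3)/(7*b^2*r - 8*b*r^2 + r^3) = (-24*b^2 - 2*b*r + r^2)/(7*b^2 - 8*b*r + r^2)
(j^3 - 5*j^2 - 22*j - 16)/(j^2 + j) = j - 6 - 16/j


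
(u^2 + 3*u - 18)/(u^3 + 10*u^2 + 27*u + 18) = (u - 3)/(u^2 + 4*u + 3)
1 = 1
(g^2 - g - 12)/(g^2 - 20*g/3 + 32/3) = 3*(g + 3)/(3*g - 8)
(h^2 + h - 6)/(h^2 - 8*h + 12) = (h + 3)/(h - 6)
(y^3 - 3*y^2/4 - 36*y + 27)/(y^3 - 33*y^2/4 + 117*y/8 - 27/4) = 2*(y + 6)/(2*y - 3)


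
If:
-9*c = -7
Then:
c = 7/9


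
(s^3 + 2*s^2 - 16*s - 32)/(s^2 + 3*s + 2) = (s^2 - 16)/(s + 1)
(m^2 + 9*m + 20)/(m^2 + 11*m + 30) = (m + 4)/(m + 6)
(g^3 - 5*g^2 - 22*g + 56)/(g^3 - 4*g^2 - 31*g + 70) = (g + 4)/(g + 5)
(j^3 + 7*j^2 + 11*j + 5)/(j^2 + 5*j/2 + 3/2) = 2*(j^2 + 6*j + 5)/(2*j + 3)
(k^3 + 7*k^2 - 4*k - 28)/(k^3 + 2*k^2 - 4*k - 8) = (k + 7)/(k + 2)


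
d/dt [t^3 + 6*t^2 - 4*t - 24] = 3*t^2 + 12*t - 4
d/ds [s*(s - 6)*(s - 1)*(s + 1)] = 4*s^3 - 18*s^2 - 2*s + 6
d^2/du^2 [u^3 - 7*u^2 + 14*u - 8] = 6*u - 14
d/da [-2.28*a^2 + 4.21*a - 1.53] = 4.21 - 4.56*a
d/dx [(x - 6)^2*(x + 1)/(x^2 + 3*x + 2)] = (x^2 + 4*x - 60)/(x^2 + 4*x + 4)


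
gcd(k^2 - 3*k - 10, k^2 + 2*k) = k + 2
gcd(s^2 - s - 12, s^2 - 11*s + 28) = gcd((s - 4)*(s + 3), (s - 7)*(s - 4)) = s - 4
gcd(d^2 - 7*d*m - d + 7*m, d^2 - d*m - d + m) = d - 1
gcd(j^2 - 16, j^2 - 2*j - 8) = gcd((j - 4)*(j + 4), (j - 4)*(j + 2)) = j - 4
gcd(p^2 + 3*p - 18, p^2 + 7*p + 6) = p + 6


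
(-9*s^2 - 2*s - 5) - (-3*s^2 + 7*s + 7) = -6*s^2 - 9*s - 12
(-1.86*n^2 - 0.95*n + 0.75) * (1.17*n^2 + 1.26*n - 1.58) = -2.1762*n^4 - 3.4551*n^3 + 2.6193*n^2 + 2.446*n - 1.185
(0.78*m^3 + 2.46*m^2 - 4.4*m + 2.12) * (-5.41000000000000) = -4.2198*m^3 - 13.3086*m^2 + 23.804*m - 11.4692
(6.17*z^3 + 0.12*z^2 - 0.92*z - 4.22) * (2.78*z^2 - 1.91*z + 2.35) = 17.1526*z^5 - 11.4511*z^4 + 11.7127*z^3 - 9.6924*z^2 + 5.8982*z - 9.917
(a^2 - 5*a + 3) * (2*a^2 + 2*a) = 2*a^4 - 8*a^3 - 4*a^2 + 6*a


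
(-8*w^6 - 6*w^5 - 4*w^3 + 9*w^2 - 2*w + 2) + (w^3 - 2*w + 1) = -8*w^6 - 6*w^5 - 3*w^3 + 9*w^2 - 4*w + 3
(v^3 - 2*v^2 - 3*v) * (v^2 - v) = v^5 - 3*v^4 - v^3 + 3*v^2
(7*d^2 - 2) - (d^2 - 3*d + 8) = 6*d^2 + 3*d - 10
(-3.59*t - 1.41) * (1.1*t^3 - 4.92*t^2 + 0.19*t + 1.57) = -3.949*t^4 + 16.1118*t^3 + 6.2551*t^2 - 5.9042*t - 2.2137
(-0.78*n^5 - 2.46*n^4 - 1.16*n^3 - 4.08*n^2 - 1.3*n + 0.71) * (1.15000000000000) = -0.897*n^5 - 2.829*n^4 - 1.334*n^3 - 4.692*n^2 - 1.495*n + 0.8165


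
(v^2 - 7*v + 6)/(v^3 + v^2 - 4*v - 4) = (v^2 - 7*v + 6)/(v^3 + v^2 - 4*v - 4)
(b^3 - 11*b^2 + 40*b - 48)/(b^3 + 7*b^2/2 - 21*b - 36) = 2*(b^2 - 7*b + 12)/(2*b^2 + 15*b + 18)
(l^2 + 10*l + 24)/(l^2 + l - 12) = (l + 6)/(l - 3)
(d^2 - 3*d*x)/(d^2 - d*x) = (d - 3*x)/(d - x)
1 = 1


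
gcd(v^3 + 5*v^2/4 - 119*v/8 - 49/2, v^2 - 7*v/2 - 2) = v - 4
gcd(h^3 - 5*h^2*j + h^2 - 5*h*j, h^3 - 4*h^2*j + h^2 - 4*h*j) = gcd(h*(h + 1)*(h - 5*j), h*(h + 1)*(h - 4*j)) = h^2 + h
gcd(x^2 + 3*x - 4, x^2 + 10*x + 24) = x + 4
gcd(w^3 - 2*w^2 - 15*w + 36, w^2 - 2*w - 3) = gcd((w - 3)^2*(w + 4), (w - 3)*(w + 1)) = w - 3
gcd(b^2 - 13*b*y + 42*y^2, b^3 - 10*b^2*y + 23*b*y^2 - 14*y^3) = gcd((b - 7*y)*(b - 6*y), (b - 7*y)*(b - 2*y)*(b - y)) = -b + 7*y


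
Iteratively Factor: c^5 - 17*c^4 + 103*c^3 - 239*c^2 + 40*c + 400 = (c + 1)*(c^4 - 18*c^3 + 121*c^2 - 360*c + 400) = (c - 4)*(c + 1)*(c^3 - 14*c^2 + 65*c - 100) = (c - 5)*(c - 4)*(c + 1)*(c^2 - 9*c + 20) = (c - 5)^2*(c - 4)*(c + 1)*(c - 4)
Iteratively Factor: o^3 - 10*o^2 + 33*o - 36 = (o - 3)*(o^2 - 7*o + 12) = (o - 3)^2*(o - 4)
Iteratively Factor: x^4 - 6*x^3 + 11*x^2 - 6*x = (x)*(x^3 - 6*x^2 + 11*x - 6) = x*(x - 3)*(x^2 - 3*x + 2) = x*(x - 3)*(x - 2)*(x - 1)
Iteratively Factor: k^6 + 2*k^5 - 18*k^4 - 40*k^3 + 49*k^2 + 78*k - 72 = (k - 1)*(k^5 + 3*k^4 - 15*k^3 - 55*k^2 - 6*k + 72) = (k - 1)*(k + 3)*(k^4 - 15*k^2 - 10*k + 24) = (k - 1)*(k + 2)*(k + 3)*(k^3 - 2*k^2 - 11*k + 12) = (k - 1)^2*(k + 2)*(k + 3)*(k^2 - k - 12) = (k - 1)^2*(k + 2)*(k + 3)^2*(k - 4)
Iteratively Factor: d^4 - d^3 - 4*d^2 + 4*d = (d - 1)*(d^3 - 4*d) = d*(d - 1)*(d^2 - 4) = d*(d - 1)*(d + 2)*(d - 2)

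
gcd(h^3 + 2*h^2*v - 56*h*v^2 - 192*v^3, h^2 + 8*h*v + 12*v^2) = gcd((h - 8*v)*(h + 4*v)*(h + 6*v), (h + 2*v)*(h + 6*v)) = h + 6*v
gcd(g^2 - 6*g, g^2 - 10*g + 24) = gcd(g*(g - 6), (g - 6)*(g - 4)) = g - 6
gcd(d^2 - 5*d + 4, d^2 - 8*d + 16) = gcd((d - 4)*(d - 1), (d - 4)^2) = d - 4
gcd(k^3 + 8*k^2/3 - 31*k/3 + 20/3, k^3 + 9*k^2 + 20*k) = k + 5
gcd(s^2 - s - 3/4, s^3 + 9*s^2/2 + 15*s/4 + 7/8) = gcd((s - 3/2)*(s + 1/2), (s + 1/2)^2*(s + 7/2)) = s + 1/2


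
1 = 1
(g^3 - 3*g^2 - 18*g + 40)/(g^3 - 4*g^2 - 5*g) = (g^2 + 2*g - 8)/(g*(g + 1))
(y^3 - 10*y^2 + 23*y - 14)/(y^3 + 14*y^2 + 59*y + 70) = (y^3 - 10*y^2 + 23*y - 14)/(y^3 + 14*y^2 + 59*y + 70)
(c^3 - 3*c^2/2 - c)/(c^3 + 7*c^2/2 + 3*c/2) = (c - 2)/(c + 3)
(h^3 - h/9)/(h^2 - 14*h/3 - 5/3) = h*(3*h - 1)/(3*(h - 5))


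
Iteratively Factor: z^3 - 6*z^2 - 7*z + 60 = (z - 4)*(z^2 - 2*z - 15) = (z - 5)*(z - 4)*(z + 3)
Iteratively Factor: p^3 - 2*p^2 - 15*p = (p)*(p^2 - 2*p - 15) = p*(p - 5)*(p + 3)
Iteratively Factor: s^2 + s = (s)*(s + 1)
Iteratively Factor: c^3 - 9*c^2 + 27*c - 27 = (c - 3)*(c^2 - 6*c + 9) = (c - 3)^2*(c - 3)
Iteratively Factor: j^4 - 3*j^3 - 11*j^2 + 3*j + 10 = (j + 2)*(j^3 - 5*j^2 - j + 5) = (j - 5)*(j + 2)*(j^2 - 1) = (j - 5)*(j - 1)*(j + 2)*(j + 1)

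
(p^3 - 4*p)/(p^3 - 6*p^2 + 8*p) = (p + 2)/(p - 4)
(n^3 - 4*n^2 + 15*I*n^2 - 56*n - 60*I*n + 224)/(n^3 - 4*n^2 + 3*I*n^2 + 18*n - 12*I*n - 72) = (n^2 + 15*I*n - 56)/(n^2 + 3*I*n + 18)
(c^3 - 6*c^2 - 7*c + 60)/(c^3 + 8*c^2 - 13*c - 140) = (c^2 - 2*c - 15)/(c^2 + 12*c + 35)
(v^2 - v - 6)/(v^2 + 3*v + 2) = (v - 3)/(v + 1)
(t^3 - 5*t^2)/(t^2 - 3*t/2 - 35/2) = 2*t^2/(2*t + 7)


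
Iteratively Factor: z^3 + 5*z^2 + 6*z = (z)*(z^2 + 5*z + 6) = z*(z + 3)*(z + 2)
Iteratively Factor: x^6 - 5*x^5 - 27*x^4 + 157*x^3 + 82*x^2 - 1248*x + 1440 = (x - 5)*(x^5 - 27*x^3 + 22*x^2 + 192*x - 288) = (x - 5)*(x - 3)*(x^4 + 3*x^3 - 18*x^2 - 32*x + 96) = (x - 5)*(x - 3)*(x + 4)*(x^3 - x^2 - 14*x + 24) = (x - 5)*(x - 3)^2*(x + 4)*(x^2 + 2*x - 8) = (x - 5)*(x - 3)^2*(x - 2)*(x + 4)*(x + 4)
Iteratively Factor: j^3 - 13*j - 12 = (j + 3)*(j^2 - 3*j - 4) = (j - 4)*(j + 3)*(j + 1)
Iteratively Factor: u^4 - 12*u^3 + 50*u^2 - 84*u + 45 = (u - 5)*(u^3 - 7*u^2 + 15*u - 9) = (u - 5)*(u - 3)*(u^2 - 4*u + 3) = (u - 5)*(u - 3)*(u - 1)*(u - 3)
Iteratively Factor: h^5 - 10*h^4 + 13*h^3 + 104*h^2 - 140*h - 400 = (h + 2)*(h^4 - 12*h^3 + 37*h^2 + 30*h - 200) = (h - 4)*(h + 2)*(h^3 - 8*h^2 + 5*h + 50) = (h - 5)*(h - 4)*(h + 2)*(h^2 - 3*h - 10) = (h - 5)*(h - 4)*(h + 2)^2*(h - 5)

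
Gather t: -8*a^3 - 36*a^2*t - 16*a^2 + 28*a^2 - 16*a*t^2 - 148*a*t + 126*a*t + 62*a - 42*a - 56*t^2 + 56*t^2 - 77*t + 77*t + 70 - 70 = -8*a^3 + 12*a^2 - 16*a*t^2 + 20*a + t*(-36*a^2 - 22*a)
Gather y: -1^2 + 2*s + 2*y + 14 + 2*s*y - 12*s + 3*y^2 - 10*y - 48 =-10*s + 3*y^2 + y*(2*s - 8) - 35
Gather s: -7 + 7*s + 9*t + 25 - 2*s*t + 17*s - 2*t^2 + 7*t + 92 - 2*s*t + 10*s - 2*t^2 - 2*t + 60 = s*(34 - 4*t) - 4*t^2 + 14*t + 170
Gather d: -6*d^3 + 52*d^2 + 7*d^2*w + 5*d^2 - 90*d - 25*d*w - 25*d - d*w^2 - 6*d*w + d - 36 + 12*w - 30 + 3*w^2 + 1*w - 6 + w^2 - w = -6*d^3 + d^2*(7*w + 57) + d*(-w^2 - 31*w - 114) + 4*w^2 + 12*w - 72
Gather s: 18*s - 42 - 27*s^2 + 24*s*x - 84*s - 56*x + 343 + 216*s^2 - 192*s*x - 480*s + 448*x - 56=189*s^2 + s*(-168*x - 546) + 392*x + 245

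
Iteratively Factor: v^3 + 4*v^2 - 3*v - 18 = (v + 3)*(v^2 + v - 6) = (v - 2)*(v + 3)*(v + 3)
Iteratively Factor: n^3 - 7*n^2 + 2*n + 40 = (n + 2)*(n^2 - 9*n + 20) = (n - 4)*(n + 2)*(n - 5)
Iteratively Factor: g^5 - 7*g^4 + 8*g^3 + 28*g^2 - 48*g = (g - 4)*(g^4 - 3*g^3 - 4*g^2 + 12*g) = (g - 4)*(g - 3)*(g^3 - 4*g) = g*(g - 4)*(g - 3)*(g^2 - 4) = g*(g - 4)*(g - 3)*(g + 2)*(g - 2)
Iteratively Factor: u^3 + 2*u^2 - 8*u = (u)*(u^2 + 2*u - 8) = u*(u - 2)*(u + 4)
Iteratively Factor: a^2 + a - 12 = (a + 4)*(a - 3)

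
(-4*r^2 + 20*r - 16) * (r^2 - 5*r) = -4*r^4 + 40*r^3 - 116*r^2 + 80*r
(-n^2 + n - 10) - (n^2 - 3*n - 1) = -2*n^2 + 4*n - 9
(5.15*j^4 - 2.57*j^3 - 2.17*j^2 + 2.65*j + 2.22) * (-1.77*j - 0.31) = -9.1155*j^5 + 2.9524*j^4 + 4.6376*j^3 - 4.0178*j^2 - 4.7509*j - 0.6882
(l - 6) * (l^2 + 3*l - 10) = l^3 - 3*l^2 - 28*l + 60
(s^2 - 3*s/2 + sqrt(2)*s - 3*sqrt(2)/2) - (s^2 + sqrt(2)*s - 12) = -3*s/2 - 3*sqrt(2)/2 + 12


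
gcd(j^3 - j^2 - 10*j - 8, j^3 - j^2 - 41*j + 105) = 1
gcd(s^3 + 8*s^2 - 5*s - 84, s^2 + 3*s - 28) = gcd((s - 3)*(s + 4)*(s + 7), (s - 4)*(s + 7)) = s + 7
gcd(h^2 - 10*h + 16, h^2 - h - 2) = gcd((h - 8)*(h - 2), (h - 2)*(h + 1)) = h - 2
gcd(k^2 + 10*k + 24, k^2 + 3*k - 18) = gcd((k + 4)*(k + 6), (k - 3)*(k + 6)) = k + 6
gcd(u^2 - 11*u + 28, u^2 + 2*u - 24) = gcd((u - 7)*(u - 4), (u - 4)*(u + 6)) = u - 4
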